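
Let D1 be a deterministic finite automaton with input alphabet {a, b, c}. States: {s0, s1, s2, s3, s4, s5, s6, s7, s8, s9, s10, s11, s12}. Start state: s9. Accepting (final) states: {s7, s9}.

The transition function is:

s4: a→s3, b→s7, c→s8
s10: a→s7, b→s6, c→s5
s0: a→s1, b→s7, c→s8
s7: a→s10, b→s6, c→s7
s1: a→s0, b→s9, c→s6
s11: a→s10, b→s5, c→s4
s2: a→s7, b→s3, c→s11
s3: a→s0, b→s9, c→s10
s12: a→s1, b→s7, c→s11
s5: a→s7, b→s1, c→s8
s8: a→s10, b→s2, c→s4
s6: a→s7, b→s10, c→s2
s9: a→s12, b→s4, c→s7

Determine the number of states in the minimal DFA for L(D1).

7

All states are reachable from the start state.
Start with accepting vs non-accepting: {s7,s9} | {s0,s1,s2,s3,s4,s5,s6,s8,s10,s11,s12}.
Split {s0,s1,s2,s3,s4,s5,s6,s8,s10,s11,s12} by δ(·,a) → {s0,s1,s3,s4,s8,s11,s12} and {s2,s5,s6,s10}.
On input a, block {s7,s9} splits into {s7} and {s9}.
On input a, block {s0,s1,s3,s4,s8,s11,s12} splits into {s0,s1,s3,s4,s12} and {s8,s11}.
Split {s0,s1,s3,s4,s12} by δ(·,b) → {s0,s4,s12} and {s1,s3}.
Split {s2,s5,s6,s10} by δ(·,b) → {s2,s5} and {s6,s10}.
No further refinement is possible. Final partition (7 blocks): {s7} | {s0,s4,s12} | {s2,s5} | {s9} | {s8,s11} | {s1,s3} | {s6,s10}.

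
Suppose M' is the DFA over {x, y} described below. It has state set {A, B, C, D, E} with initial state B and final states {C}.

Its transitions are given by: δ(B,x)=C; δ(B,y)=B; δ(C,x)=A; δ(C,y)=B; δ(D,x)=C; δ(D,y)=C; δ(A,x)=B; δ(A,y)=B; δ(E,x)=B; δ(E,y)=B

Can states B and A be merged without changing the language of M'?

Reachable states from the start: {A,B,C}. Unreachable: {D,E} — drop them.
Start with accepting vs non-accepting: {C} | {A,B}.
Refine {A,B} on symbol x: members go to different blocks, giving {A} and {B}.
The partition is now stable with 3 blocks: {C} | {A} | {B}.
B and A end up in different blocks, so they are distinguishable. For instance, the string 'x' is accepted from only B.

No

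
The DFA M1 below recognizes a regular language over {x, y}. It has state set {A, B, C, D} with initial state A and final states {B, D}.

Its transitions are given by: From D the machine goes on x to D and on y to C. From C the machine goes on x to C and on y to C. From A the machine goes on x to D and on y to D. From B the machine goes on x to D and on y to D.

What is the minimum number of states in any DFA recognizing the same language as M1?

3

Reachable states from the start: {A,C,D}. Unreachable: {B} — drop them.
Start with accepting vs non-accepting: {D} | {A,C}.
On input x, block {A,C} splits into {A} and {C}.
Stable partition: {D} | {A} | {C} — 3 equivalence classes.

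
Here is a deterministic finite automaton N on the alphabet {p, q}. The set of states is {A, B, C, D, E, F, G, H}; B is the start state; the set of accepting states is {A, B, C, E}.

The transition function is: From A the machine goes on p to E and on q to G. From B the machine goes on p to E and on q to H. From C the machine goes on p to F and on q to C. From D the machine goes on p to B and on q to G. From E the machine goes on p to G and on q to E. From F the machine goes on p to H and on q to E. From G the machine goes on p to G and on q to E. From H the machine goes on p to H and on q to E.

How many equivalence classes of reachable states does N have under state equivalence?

3

Reachable states from the start: {B,E,G,H}. Unreachable: {A,C,D,F} — drop them.
P0 = {B,E} | {G,H}.
Split {B,E} by δ(·,p) → {B} and {E}.
Stable partition: {B} | {G,H} | {E} — 3 equivalence classes.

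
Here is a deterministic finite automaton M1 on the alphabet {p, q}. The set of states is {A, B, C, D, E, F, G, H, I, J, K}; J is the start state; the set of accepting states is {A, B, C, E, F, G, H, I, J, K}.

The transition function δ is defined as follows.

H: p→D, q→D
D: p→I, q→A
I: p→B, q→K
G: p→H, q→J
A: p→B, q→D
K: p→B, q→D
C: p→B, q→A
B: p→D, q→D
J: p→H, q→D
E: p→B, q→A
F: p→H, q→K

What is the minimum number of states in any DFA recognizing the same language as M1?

First remove the unreachable states {C,E,F,G}; 7 states remain.
Initial partition by acceptance: {A,B,H,I,J,K} | {D}.
Refine {A,B,H,I,J,K} on symbol p: members go to different blocks, giving {A,I,J,K} and {B,H}.
Split {A,I,J,K} by δ(·,q) → {A,J,K} and {I}.
The partition is now stable with 4 blocks: {A,J,K} | {D} | {B,H} | {I}.

4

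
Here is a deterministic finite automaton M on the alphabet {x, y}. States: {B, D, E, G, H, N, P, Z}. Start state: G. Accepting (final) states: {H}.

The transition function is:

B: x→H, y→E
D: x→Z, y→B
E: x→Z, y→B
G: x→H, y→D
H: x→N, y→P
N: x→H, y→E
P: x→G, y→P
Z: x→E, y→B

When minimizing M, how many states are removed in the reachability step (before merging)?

Every one of the 8 states is reachable from G.

0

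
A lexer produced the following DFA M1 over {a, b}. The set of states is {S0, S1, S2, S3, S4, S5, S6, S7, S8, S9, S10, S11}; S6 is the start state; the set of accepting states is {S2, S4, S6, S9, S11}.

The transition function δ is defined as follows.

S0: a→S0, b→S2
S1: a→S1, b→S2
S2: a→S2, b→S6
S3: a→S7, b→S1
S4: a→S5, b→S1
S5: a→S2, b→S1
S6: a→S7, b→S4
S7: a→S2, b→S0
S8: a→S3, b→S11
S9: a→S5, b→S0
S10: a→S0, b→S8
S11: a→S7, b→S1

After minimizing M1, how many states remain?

States {S3,S8,S9,S10,S11} cannot be reached from the start state, so discard them.
Initial partition by acceptance: {S2,S4,S6} | {S0,S1,S5,S7}.
On input a, block {S2,S4,S6} splits into {S4,S6} and {S2}.
Split {S4,S6} by δ(·,b) → {S4} and {S6}.
Split {S0,S1,S5,S7} by δ(·,a) → {S0,S1} and {S5,S7}.
The partition is now stable with 5 blocks: {S4} | {S0,S1} | {S2} | {S6} | {S5,S7}.

5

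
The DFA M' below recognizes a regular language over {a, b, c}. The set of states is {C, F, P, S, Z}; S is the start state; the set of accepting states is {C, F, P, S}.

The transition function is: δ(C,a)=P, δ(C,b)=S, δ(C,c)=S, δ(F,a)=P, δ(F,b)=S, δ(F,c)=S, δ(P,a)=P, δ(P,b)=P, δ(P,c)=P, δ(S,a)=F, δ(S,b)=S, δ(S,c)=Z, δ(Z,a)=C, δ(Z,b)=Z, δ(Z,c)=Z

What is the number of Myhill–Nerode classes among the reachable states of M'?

4

All states are reachable from the start state.
P0 = {C,F,P,S} | {Z}.
On input c, block {C,F,P,S} splits into {C,F,P} and {S}.
On input b, block {C,F,P} splits into {C,F} and {P}.
The partition is now stable with 4 blocks: {C,F} | {Z} | {S} | {P}.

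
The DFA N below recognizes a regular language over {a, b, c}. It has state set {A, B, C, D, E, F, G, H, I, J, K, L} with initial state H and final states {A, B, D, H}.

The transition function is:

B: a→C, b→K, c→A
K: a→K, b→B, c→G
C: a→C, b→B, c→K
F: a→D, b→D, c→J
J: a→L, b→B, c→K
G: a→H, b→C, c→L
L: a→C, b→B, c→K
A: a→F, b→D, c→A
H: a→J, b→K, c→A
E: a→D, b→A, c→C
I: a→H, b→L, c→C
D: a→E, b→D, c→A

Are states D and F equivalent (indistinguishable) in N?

No

States {I} cannot be reached from the start state, so discard them.
Start with accepting vs non-accepting: {A,B,D,H} | {C,E,F,G,J,K,L}.
Split {A,B,D,H} by δ(·,b) → {A,D} and {B,H}.
Refine {C,E,F,G,J,K,L} on symbol a: members go to different blocks, giving {C,J,K,L} and {E,F} and {G}.
On input c, block {C,J,K,L} splits into {C,J,L} and {K}.
The partition is now stable with 6 blocks: {A,D} | {C,J,L} | {B,H} | {E,F} | {G} | {K}.
D and F end up in different blocks, so they are distinguishable. For instance, the string 'ε' is accepted from only D.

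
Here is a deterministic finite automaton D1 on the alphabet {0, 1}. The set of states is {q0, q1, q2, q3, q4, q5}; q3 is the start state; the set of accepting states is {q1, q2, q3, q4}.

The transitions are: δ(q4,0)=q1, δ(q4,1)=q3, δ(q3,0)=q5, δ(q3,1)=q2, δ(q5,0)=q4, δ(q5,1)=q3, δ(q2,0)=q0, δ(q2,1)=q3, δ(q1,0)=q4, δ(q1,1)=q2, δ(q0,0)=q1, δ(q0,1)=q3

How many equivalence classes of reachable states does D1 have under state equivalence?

P0 = {q1,q2,q3,q4} | {q0,q5}.
Split {q1,q2,q3,q4} by δ(·,0) → {q1,q4} and {q2,q3}.
No further refinement is possible. Final partition (3 blocks): {q1,q4} | {q0,q5} | {q2,q3}.

3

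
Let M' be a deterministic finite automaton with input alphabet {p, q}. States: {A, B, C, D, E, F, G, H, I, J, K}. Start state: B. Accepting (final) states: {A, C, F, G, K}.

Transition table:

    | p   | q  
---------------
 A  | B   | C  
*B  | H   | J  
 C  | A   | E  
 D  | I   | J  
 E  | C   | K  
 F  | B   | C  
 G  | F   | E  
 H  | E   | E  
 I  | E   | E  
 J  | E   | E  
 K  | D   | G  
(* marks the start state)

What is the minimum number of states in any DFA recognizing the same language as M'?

Every state is reachable, so we keep all 11.
Initial partition by acceptance: {A,C,F,G,K} | {B,D,E,H,I,J}.
Split {A,C,F,G,K} by δ(·,p) → {A,F,K} and {C,G}.
On input p, block {B,D,E,H,I,J} splits into {B,D,H,I,J} and {E}.
Refine {B,D,H,I,J} on symbol p: members go to different blocks, giving {H,I,J} and {B,D}.
No further refinement is possible. Final partition (5 blocks): {A,F,K} | {H,I,J} | {C,G} | {E} | {B,D}.

5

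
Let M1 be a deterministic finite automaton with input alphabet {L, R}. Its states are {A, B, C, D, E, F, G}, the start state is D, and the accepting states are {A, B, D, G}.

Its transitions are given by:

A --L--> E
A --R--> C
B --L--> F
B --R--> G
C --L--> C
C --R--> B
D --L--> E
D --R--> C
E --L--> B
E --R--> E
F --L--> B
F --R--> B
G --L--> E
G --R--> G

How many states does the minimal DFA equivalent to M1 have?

6

First remove the unreachable states {A}; 6 states remain.
Initial partition by acceptance: {B,D,G} | {C,E,F}.
Refine {B,D,G} on symbol R: members go to different blocks, giving {B,G} and {D}.
Split {C,E,F} by δ(·,L) → {E,F} and {C}.
Refine {E,F} on symbol R: members go to different blocks, giving {E} and {F}.
On input L, block {B,G} splits into {B} and {G}.
The partition is now stable with 6 blocks: {B} | {E} | {D} | {C} | {F} | {G}.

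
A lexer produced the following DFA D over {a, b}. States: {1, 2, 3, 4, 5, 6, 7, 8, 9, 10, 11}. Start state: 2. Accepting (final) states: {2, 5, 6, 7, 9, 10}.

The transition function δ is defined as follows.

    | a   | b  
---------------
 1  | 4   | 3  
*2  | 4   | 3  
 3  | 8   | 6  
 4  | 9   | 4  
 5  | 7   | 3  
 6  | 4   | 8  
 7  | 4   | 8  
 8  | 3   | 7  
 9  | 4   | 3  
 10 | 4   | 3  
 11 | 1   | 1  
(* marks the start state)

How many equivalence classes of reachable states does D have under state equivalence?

States {1,5,10,11} cannot be reached from the start state, so discard them.
Initial partition by acceptance: {2,6,7,9} | {3,4,8}.
Split {3,4,8} by δ(·,a) → {3,8} and {4}.
The partition is now stable with 3 blocks: {2,6,7,9} | {3,8} | {4}.

3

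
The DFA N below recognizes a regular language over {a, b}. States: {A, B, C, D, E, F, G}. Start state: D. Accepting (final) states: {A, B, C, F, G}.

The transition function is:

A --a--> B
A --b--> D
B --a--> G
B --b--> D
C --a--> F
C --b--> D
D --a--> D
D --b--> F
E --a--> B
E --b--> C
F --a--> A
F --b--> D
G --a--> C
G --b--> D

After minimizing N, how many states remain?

States {E} cannot be reached from the start state, so discard them.
Initial partition by acceptance: {A,B,C,F,G} | {D}.
The partition is now stable with 2 blocks: {A,B,C,F,G} | {D}.

2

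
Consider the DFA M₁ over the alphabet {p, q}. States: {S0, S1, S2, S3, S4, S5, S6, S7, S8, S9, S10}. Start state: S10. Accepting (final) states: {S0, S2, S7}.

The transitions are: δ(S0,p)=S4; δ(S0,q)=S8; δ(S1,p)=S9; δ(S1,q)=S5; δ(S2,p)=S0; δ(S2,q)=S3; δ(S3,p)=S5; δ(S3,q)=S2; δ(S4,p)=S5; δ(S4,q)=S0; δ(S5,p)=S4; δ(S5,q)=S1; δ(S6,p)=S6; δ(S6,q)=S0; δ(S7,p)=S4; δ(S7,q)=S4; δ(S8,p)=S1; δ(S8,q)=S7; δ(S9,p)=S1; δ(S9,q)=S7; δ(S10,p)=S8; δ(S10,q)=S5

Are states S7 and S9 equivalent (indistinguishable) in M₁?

States {S2,S3,S6} cannot be reached from the start state, so discard them.
Start with accepting vs non-accepting: {S0,S7} | {S1,S4,S5,S8,S9,S10}.
Refine {S1,S4,S5,S8,S9,S10} on symbol q: members go to different blocks, giving {S1,S5,S10} and {S4,S8,S9}.
Stable partition: {S0,S7} | {S1,S5,S10} | {S4,S8,S9} — 3 equivalence classes.
S7 and S9 end up in different blocks, so they are distinguishable. For instance, the string 'ε' is accepted from only S7.

No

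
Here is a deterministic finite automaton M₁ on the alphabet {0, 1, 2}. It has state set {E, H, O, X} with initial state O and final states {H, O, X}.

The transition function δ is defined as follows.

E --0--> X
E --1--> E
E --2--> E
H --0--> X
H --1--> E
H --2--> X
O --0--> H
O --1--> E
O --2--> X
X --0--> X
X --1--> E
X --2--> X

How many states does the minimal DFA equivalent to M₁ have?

2

Every state is reachable, so we keep all 4.
Initial partition by acceptance: {H,O,X} | {E}.
The partition is now stable with 2 blocks: {H,O,X} | {E}.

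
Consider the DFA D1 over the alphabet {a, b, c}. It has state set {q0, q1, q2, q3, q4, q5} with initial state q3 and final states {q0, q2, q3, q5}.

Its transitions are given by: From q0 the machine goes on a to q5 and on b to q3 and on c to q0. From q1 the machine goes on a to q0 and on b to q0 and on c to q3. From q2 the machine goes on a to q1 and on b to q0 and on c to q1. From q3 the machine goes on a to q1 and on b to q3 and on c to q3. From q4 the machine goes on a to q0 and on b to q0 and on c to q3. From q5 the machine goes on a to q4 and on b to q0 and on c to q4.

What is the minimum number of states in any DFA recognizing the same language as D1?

4

Reachable states from the start: {q0,q1,q3,q4,q5}. Unreachable: {q2} — drop them.
Start with accepting vs non-accepting: {q0,q3,q5} | {q1,q4}.
Refine {q0,q3,q5} on symbol a: members go to different blocks, giving {q3,q5} and {q0}.
Split {q3,q5} by δ(·,b) → {q3} and {q5}.
No further refinement is possible. Final partition (4 blocks): {q3} | {q1,q4} | {q0} | {q5}.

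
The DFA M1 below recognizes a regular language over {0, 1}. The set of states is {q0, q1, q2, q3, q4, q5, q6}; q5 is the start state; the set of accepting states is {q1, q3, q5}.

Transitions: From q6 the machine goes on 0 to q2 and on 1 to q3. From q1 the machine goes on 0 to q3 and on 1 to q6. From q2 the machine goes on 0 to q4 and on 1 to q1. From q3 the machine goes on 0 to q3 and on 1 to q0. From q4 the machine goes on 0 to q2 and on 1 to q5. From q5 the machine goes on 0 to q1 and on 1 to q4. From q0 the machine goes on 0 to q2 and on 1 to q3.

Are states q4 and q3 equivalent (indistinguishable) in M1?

P0 = {q1,q3,q5} | {q0,q2,q4,q6}.
The partition is now stable with 2 blocks: {q1,q3,q5} | {q0,q2,q4,q6}.
q4 and q3 end up in different blocks, so they are distinguishable. For instance, the string 'ε' is accepted from only q3.

No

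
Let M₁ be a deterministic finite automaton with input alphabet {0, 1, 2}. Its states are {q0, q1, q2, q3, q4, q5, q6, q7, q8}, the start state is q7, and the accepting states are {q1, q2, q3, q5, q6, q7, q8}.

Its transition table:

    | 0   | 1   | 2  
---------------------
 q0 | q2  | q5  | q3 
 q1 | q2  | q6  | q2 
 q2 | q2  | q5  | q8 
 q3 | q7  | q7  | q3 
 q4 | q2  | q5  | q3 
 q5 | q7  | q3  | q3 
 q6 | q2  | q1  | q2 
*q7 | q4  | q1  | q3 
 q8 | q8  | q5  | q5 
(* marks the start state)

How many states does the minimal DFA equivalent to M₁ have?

Reachable states from the start: {q1,q2,q3,q4,q5,q6,q7,q8}. Unreachable: {q0} — drop them.
Initial partition by acceptance: {q1,q2,q3,q5,q6,q7,q8} | {q4}.
Refine {q1,q2,q3,q5,q6,q7,q8} on symbol 0: members go to different blocks, giving {q1,q2,q3,q5,q6,q8} and {q7}.
On input 0, block {q1,q2,q3,q5,q6,q8} splits into {q1,q2,q6,q8} and {q3,q5}.
Refine {q1,q2,q6,q8} on symbol 1: members go to different blocks, giving {q1,q6} and {q2,q8}.
On input 1, block {q3,q5} splits into {q3} and {q5}.
Split {q2,q8} by δ(·,2) → {q2} and {q8}.
No further refinement is possible. Final partition (7 blocks): {q1,q6} | {q4} | {q7} | {q3} | {q2} | {q5} | {q8}.

7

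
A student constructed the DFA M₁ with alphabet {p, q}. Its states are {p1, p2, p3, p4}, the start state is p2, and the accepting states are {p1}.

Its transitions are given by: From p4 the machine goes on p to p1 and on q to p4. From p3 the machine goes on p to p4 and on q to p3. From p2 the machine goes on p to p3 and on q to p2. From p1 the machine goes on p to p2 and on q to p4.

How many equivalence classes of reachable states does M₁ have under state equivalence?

Start with accepting vs non-accepting: {p1} | {p2,p3,p4}.
On input p, block {p2,p3,p4} splits into {p2,p3} and {p4}.
On input p, block {p2,p3} splits into {p2} and {p3}.
Stable partition: {p1} | {p2} | {p4} | {p3} — 4 equivalence classes.

4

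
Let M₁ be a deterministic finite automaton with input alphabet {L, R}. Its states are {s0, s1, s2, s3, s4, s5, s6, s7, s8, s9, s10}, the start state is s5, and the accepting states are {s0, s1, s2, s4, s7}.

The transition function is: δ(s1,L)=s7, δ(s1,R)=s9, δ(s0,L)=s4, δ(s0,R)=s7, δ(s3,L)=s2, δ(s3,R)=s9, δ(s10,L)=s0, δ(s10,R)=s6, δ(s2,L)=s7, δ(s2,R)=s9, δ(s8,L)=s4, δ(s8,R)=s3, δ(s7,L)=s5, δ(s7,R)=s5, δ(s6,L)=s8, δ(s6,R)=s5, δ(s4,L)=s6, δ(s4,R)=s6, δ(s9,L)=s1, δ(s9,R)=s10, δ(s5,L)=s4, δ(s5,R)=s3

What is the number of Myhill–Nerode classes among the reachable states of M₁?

9

P0 = {s0,s1,s2,s4,s7} | {s3,s5,s6,s8,s9,s10}.
Split {s0,s1,s2,s4,s7} by δ(·,L) → {s0,s1,s2} and {s4,s7}.
On input R, block {s0,s1,s2} splits into {s1,s2} and {s0}.
Refine {s3,s5,s6,s8,s9,s10} on symbol L: members go to different blocks, giving {s3,s9} and {s5,s8} and {s6} and {s10}.
On input R, block {s3,s9} splits into {s3} and {s9}.
Split {s4,s7} by δ(·,L) → {s4} and {s7}.
Stable partition: {s1,s2} | {s3} | {s4} | {s0} | {s5,s8} | {s6} | {s10} | {s9} | {s7} — 9 equivalence classes.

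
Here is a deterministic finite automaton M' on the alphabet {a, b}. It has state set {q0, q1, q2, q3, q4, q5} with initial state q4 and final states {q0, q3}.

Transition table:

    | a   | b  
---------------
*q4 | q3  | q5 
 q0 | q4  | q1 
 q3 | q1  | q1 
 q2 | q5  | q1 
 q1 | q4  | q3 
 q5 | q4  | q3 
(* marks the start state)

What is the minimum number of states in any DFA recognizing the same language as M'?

Reachable states from the start: {q1,q3,q4,q5}. Unreachable: {q0,q2} — drop them.
Initial partition by acceptance: {q3} | {q1,q4,q5}.
Split {q1,q4,q5} by δ(·,a) → {q1,q5} and {q4}.
Stable partition: {q3} | {q1,q5} | {q4} — 3 equivalence classes.

3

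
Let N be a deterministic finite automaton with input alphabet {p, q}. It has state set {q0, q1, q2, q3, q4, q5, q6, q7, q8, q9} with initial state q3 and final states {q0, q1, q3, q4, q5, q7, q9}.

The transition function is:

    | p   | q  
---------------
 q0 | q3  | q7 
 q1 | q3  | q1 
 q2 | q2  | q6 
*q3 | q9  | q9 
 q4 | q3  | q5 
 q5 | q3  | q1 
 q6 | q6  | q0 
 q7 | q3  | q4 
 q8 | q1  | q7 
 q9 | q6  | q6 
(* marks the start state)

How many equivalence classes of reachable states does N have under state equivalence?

4

First remove the unreachable states {q2,q8}; 8 states remain.
P0 = {q0,q1,q3,q4,q5,q7,q9} | {q6}.
Split {q0,q1,q3,q4,q5,q7,q9} by δ(·,p) → {q0,q1,q3,q4,q5,q7} and {q9}.
Split {q0,q1,q3,q4,q5,q7} by δ(·,p) → {q0,q1,q4,q5,q7} and {q3}.
Stable partition: {q0,q1,q4,q5,q7} | {q6} | {q9} | {q3} — 4 equivalence classes.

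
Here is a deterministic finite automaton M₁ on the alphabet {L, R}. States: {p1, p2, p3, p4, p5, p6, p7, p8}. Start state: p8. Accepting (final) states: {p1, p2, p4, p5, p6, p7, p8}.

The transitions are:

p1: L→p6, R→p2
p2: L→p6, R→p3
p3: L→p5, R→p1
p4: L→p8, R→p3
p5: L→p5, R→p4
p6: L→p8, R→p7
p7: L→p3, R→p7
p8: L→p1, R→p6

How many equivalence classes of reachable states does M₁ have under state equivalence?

8

Start with accepting vs non-accepting: {p1,p2,p4,p5,p6,p7,p8} | {p3}.
Split {p1,p2,p4,p5,p6,p7,p8} by δ(·,L) → {p1,p2,p4,p5,p6,p8} and {p7}.
Refine {p1,p2,p4,p5,p6,p8} on symbol R: members go to different blocks, giving {p1,p5,p8} and {p2,p4} and {p6}.
Refine {p1,p5,p8} on symbol L: members go to different blocks, giving {p5,p8} and {p1}.
On input L, block {p5,p8} splits into {p5} and {p8}.
On input L, block {p2,p4} splits into {p2} and {p4}.
Stable partition: {p5} | {p3} | {p7} | {p2} | {p6} | {p1} | {p8} | {p4} — 8 equivalence classes.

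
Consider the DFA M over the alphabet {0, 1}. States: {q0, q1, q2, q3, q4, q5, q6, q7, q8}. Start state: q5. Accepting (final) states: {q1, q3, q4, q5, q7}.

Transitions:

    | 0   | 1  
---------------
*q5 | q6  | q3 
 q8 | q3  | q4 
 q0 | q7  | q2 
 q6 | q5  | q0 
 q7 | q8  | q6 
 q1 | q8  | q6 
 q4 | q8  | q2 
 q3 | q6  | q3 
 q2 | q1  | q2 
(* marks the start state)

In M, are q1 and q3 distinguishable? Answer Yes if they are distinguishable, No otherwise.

Every state is reachable, so we keep all 9.
Initial partition by acceptance: {q1,q3,q4,q5,q7} | {q0,q2,q6,q8}.
Split {q1,q3,q4,q5,q7} by δ(·,1) → {q1,q4,q7} and {q3,q5}.
On input 0, block {q0,q2,q6,q8} splits into {q0,q2} and {q6,q8}.
On input 1, block {q1,q4,q7} splits into {q1,q7} and {q4}.
On input 1, block {q6,q8} splits into {q6} and {q8}.
Stable partition: {q1,q7} | {q0,q2} | {q3,q5} | {q6} | {q4} | {q8} — 6 equivalence classes.
q1 and q3 end up in different blocks, so they are distinguishable. For instance, the string '1' is accepted from only q3.

Yes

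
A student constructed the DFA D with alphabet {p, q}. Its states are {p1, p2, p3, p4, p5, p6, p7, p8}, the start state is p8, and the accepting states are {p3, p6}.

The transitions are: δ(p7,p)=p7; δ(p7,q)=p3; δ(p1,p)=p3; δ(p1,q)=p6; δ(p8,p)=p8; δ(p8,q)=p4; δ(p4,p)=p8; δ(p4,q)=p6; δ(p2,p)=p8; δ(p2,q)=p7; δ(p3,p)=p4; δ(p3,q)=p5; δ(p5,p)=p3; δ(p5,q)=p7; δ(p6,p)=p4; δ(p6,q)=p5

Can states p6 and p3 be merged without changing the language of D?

States {p1,p2} cannot be reached from the start state, so discard them.
Initial partition by acceptance: {p3,p6} | {p4,p5,p7,p8}.
Split {p4,p5,p7,p8} by δ(·,p) → {p4,p7,p8} and {p5}.
On input q, block {p4,p7,p8} splits into {p4,p7} and {p8}.
On input p, block {p4,p7} splits into {p4} and {p7}.
No further refinement is possible. Final partition (5 blocks): {p3,p6} | {p4} | {p5} | {p8} | {p7}.
p6 and p3 lie in the same block of the stable partition, so they are equivalent — no string distinguishes them.

Yes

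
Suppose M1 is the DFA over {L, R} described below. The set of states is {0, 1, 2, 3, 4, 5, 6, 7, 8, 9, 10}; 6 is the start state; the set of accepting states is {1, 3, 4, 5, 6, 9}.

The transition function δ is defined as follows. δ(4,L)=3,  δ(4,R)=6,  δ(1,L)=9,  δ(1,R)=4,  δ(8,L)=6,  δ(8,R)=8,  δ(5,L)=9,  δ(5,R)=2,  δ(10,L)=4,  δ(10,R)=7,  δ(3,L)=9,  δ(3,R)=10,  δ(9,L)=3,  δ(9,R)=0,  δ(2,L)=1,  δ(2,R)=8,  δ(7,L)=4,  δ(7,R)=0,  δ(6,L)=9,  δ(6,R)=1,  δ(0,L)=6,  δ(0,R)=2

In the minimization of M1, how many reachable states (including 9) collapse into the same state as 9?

First remove the unreachable states {5}; 10 states remain.
Initial partition by acceptance: {1,3,4,6,9} | {0,2,7,8,10}.
On input R, block {1,3,4,6,9} splits into {1,4,6} and {3,9}.
The partition is now stable with 3 blocks: {1,4,6} | {0,2,7,8,10} | {3,9}.
The equivalence class containing 9 is {3,9}, of size 2.

2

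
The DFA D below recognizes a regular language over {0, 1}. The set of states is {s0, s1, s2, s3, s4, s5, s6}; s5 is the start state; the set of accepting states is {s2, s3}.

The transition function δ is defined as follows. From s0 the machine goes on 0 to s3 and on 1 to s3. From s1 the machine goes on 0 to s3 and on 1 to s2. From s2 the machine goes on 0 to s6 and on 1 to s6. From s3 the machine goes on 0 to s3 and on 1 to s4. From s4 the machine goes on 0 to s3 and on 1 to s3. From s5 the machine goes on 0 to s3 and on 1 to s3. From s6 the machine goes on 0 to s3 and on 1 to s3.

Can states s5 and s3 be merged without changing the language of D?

Reachable states from the start: {s3,s4,s5}. Unreachable: {s0,s1,s2,s6} — drop them.
Start with accepting vs non-accepting: {s3} | {s4,s5}.
The partition is now stable with 2 blocks: {s3} | {s4,s5}.
s5 and s3 end up in different blocks, so they are distinguishable. For instance, the string 'ε' is accepted from only s3.

No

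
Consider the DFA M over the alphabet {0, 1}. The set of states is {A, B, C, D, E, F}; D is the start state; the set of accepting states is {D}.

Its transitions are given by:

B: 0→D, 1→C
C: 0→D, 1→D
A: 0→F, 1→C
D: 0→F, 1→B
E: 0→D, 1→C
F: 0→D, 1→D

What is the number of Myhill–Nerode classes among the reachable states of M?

3

First remove the unreachable states {A,E}; 4 states remain.
Initial partition by acceptance: {D} | {B,C,F}.
On input 1, block {B,C,F} splits into {C,F} and {B}.
The partition is now stable with 3 blocks: {D} | {C,F} | {B}.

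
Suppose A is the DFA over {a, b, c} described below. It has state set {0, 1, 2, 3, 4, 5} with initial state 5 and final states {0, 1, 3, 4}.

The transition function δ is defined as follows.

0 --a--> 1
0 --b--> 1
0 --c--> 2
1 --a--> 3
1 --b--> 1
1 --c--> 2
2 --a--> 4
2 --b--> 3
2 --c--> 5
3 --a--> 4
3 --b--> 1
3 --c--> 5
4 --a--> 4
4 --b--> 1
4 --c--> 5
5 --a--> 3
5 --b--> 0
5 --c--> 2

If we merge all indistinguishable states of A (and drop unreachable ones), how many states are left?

2

Every state is reachable, so we keep all 6.
Start with accepting vs non-accepting: {0,1,3,4} | {2,5}.
The partition is now stable with 2 blocks: {0,1,3,4} | {2,5}.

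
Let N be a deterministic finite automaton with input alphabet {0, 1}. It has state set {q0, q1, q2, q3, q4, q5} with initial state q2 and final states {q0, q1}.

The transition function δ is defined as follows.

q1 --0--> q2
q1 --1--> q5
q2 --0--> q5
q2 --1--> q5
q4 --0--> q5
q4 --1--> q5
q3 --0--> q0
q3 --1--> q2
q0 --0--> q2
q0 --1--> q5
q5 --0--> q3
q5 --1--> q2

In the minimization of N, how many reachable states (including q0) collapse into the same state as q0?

1

Reachable states from the start: {q0,q2,q3,q5}. Unreachable: {q1,q4} — drop them.
Initial partition by acceptance: {q0} | {q2,q3,q5}.
On input 0, block {q2,q3,q5} splits into {q2,q5} and {q3}.
Refine {q2,q5} on symbol 0: members go to different blocks, giving {q2} and {q5}.
Stable partition: {q0} | {q2} | {q3} | {q5} — 4 equivalence classes.
State q0 belongs to the block {q0}, which has 1 states.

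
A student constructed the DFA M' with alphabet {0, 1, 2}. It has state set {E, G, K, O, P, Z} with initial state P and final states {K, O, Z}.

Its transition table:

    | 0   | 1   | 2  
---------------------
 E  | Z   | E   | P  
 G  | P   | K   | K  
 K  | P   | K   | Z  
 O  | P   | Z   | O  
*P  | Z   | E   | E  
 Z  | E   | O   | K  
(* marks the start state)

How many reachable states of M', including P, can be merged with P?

2

First remove the unreachable states {G}; 5 states remain.
Initial partition by acceptance: {K,O,Z} | {E,P}.
No further refinement is possible. Final partition (2 blocks): {K,O,Z} | {E,P}.
State P belongs to the block {E,P}, which has 2 states.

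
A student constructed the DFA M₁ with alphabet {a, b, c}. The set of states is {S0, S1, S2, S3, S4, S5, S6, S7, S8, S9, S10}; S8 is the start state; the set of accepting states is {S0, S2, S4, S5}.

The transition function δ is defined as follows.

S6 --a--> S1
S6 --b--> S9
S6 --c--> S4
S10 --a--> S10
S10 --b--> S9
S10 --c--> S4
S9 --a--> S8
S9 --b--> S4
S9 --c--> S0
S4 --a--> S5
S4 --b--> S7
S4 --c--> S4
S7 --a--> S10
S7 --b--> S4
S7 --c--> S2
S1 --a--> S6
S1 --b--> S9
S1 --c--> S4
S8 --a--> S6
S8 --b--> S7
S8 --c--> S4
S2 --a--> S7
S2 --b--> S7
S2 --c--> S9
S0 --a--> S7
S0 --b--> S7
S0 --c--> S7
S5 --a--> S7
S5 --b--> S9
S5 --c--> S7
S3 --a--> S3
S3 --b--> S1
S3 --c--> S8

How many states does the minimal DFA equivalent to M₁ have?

States {S3} cannot be reached from the start state, so discard them.
P0 = {S0,S2,S4,S5} | {S1,S6,S7,S8,S9,S10}.
Split {S0,S2,S4,S5} by δ(·,a) → {S0,S2,S5} and {S4}.
Refine {S1,S6,S7,S8,S9,S10} on symbol b: members go to different blocks, giving {S1,S6,S8,S10} and {S7,S9}.
No further refinement is possible. Final partition (4 blocks): {S0,S2,S5} | {S1,S6,S8,S10} | {S4} | {S7,S9}.

4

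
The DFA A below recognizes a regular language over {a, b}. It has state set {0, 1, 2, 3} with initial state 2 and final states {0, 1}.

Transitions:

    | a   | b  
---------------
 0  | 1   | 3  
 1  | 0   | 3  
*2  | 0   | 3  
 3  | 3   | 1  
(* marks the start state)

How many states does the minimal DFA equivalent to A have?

Start with accepting vs non-accepting: {0,1} | {2,3}.
Split {2,3} by δ(·,a) → {2} and {3}.
The partition is now stable with 3 blocks: {0,1} | {2} | {3}.

3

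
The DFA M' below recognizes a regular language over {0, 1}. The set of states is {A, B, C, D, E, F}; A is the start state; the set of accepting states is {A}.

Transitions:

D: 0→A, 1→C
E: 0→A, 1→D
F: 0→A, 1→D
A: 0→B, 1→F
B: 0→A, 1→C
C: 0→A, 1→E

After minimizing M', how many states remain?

2

P0 = {A} | {B,C,D,E,F}.
The partition is now stable with 2 blocks: {A} | {B,C,D,E,F}.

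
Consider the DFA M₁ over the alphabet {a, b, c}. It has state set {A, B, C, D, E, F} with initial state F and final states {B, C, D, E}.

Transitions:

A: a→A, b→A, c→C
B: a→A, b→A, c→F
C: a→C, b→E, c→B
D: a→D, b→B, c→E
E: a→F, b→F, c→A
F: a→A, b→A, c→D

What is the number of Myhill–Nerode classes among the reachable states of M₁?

3

Every state is reachable, so we keep all 6.
Initial partition by acceptance: {B,C,D,E} | {A,F}.
On input a, block {B,C,D,E} splits into {B,E} and {C,D}.
No further refinement is possible. Final partition (3 blocks): {B,E} | {A,F} | {C,D}.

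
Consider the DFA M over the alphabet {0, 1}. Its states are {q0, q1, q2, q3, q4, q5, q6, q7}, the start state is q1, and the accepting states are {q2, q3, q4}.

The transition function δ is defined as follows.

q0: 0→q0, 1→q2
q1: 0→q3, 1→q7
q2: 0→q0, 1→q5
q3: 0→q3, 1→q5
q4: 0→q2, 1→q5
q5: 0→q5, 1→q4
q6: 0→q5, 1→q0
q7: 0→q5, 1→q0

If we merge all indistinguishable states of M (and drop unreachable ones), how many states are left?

First remove the unreachable states {q6}; 7 states remain.
P0 = {q2,q3,q4} | {q0,q1,q5,q7}.
On input 0, block {q2,q3,q4} splits into {q3,q4} and {q2}.
Split {q3,q4} by δ(·,0) → {q3} and {q4}.
Refine {q0,q1,q5,q7} on symbol 0: members go to different blocks, giving {q0,q5,q7} and {q1}.
On input 1, block {q0,q5,q7} splits into {q0} and {q5} and {q7}.
Stable partition: {q3} | {q0} | {q2} | {q4} | {q1} | {q5} | {q7} — 7 equivalence classes.

7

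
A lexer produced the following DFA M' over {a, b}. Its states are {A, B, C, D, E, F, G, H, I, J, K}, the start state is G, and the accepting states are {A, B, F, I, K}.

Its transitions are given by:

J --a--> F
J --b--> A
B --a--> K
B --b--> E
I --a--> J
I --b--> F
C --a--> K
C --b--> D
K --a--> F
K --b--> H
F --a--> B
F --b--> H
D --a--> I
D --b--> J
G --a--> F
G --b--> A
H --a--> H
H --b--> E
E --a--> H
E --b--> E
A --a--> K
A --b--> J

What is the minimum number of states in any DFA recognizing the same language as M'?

4

States {C,D,I} cannot be reached from the start state, so discard them.
Start with accepting vs non-accepting: {A,B,F,K} | {E,G,H,J}.
Split {E,G,H,J} by δ(·,a) → {E,H} and {G,J}.
Split {A,B,F,K} by δ(·,b) → {B,F,K} and {A}.
Stable partition: {B,F,K} | {E,H} | {G,J} | {A} — 4 equivalence classes.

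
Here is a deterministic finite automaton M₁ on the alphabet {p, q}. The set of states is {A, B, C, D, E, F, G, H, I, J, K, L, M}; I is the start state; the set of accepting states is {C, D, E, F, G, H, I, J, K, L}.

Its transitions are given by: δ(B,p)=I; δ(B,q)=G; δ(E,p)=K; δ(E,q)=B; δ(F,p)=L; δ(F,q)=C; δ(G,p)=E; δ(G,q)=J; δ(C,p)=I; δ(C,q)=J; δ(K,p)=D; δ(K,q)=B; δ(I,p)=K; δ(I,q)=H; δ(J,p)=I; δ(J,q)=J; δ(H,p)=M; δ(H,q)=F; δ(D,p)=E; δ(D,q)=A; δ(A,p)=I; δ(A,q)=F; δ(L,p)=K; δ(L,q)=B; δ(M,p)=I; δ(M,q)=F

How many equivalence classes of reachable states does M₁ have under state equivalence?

Every state is reachable, so we keep all 13.
Initial partition by acceptance: {C,D,E,F,G,H,I,J,K,L} | {A,B,M}.
On input p, block {C,D,E,F,G,H,I,J,K,L} splits into {C,D,E,F,G,I,J,K,L} and {H}.
On input q, block {C,D,E,F,G,I,J,K,L} splits into {C,F,G,J} and {D,E,K,L} and {I}.
Refine {C,F,G,J} on symbol p: members go to different blocks, giving {C,J} and {F,G}.
The partition is now stable with 6 blocks: {C,J} | {A,B,M} | {H} | {D,E,K,L} | {I} | {F,G}.

6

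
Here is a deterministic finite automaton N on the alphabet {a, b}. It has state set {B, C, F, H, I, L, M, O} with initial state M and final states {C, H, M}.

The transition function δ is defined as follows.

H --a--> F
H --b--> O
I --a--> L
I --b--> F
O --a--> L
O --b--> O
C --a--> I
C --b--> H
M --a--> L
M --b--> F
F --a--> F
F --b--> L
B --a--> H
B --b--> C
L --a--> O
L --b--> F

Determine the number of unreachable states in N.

No path from M leads to B, C, H, I; the other 4 states are all reachable.

4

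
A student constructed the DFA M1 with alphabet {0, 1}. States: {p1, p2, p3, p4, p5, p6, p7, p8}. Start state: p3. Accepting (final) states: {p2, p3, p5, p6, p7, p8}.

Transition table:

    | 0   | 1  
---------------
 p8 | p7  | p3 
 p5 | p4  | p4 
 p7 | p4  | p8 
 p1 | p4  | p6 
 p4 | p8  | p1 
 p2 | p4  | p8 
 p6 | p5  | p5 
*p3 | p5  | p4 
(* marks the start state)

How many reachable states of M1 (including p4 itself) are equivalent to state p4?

Reachable states from the start: {p1,p3,p4,p5,p6,p7,p8}. Unreachable: {p2} — drop them.
Initial partition by acceptance: {p3,p5,p6,p7,p8} | {p1,p4}.
On input 0, block {p3,p5,p6,p7,p8} splits into {p3,p6,p8} and {p5,p7}.
On input 1, block {p3,p6,p8} splits into {p3} and {p6} and {p8}.
On input 0, block {p1,p4} splits into {p1} and {p4}.
Refine {p5,p7} on symbol 1: members go to different blocks, giving {p5} and {p7}.
No further refinement is possible. Final partition (7 blocks): {p3} | {p1} | {p5} | {p6} | {p8} | {p4} | {p7}.
The equivalence class containing p4 is {p4}, of size 1.

1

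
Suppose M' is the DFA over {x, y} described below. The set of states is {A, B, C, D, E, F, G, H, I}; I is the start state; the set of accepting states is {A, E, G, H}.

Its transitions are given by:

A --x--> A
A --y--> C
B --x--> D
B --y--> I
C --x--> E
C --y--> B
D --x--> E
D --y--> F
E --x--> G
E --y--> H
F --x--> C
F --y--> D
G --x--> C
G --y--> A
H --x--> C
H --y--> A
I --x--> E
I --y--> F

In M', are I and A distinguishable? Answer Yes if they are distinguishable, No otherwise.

All states are reachable from the start state.
Initial partition by acceptance: {A,E,G,H} | {B,C,D,F,I}.
Refine {A,E,G,H} on symbol x: members go to different blocks, giving {A,E} and {G,H}.
On input x, block {A,E} splits into {A} and {E}.
Split {B,C,D,F,I} by δ(·,x) → {C,D,I} and {B,F}.
Stable partition: {A} | {C,D,I} | {G,H} | {E} | {B,F} — 5 equivalence classes.
I and A end up in different blocks, so they are distinguishable. For instance, the string 'ε' is accepted from only A.

Yes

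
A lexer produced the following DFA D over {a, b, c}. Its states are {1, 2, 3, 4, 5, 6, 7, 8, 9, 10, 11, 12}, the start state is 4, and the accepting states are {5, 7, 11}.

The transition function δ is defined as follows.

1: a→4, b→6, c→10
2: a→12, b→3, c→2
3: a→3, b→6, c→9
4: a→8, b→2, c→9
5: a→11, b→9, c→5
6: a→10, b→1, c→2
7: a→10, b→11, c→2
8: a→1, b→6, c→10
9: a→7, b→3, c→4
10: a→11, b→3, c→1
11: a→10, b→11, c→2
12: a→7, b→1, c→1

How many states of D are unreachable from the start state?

BFS from 4 reaches {1, 2, 3, 4, 6, 7, 8, 9, 10, 11, 12}; the 1 state(s) 5 are never visited.

1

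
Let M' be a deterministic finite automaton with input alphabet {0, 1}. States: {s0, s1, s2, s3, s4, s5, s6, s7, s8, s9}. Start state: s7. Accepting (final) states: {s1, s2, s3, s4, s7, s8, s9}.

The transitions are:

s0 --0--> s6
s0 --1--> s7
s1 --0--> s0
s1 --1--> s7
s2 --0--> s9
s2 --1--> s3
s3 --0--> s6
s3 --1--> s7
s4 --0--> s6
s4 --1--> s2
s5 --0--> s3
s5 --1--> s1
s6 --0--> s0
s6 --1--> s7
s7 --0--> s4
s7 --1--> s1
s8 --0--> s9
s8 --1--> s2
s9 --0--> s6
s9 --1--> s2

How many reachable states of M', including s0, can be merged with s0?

Reachable states from the start: {s0,s1,s2,s3,s4,s6,s7,s9}. Unreachable: {s5,s8} — drop them.
Start with accepting vs non-accepting: {s1,s2,s3,s4,s7,s9} | {s0,s6}.
On input 0, block {s1,s2,s3,s4,s7,s9} splits into {s1,s3,s4,s9} and {s2,s7}.
No further refinement is possible. Final partition (3 blocks): {s1,s3,s4,s9} | {s0,s6} | {s2,s7}.
The equivalence class containing s0 is {s0,s6}, of size 2.

2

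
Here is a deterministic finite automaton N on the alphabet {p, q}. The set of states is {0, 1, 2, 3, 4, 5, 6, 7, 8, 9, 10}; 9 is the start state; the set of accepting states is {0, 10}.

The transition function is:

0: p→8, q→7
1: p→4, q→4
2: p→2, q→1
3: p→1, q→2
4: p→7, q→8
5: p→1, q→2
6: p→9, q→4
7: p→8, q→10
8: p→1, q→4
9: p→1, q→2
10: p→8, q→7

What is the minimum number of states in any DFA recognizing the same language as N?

First remove the unreachable states {0,3,5,6}; 7 states remain.
Start with accepting vs non-accepting: {10} | {1,2,4,7,8,9}.
Split {1,2,4,7,8,9} by δ(·,q) → {1,2,4,8,9} and {7}.
Split {1,2,4,8,9} by δ(·,p) → {1,2,8,9} and {4}.
On input p, block {1,2,8,9} splits into {2,8,9} and {1}.
On input p, block {2,8,9} splits into {8,9} and {2}.
Split {8,9} by δ(·,q) → {8} and {9}.
The partition is now stable with 7 blocks: {10} | {8} | {7} | {4} | {1} | {2} | {9}.

7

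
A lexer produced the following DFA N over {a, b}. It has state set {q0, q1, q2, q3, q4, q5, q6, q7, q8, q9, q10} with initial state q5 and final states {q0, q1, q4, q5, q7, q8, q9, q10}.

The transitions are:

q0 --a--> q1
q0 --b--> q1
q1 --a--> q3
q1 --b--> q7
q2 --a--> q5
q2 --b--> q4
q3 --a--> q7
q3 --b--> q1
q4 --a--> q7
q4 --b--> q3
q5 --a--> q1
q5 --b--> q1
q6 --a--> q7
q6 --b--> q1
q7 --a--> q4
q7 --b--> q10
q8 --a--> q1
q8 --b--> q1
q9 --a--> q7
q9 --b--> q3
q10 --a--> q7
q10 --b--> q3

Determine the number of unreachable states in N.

BFS from q5 reaches {q1, q3, q4, q5, q7, q10}; the 5 state(s) q0, q2, q6, q8, q9 are never visited.

5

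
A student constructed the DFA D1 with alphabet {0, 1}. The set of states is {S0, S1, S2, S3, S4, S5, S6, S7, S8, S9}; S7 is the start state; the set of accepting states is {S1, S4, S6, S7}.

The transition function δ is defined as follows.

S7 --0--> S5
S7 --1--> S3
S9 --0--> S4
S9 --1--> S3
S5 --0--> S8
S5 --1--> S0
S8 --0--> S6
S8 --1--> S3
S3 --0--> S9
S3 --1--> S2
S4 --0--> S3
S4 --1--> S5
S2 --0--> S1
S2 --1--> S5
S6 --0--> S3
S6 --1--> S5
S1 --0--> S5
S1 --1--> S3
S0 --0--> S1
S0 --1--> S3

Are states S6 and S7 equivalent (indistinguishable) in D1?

Every state is reachable, so we keep all 10.
P0 = {S1,S4,S6,S7} | {S0,S2,S3,S5,S8,S9}.
On input 0, block {S0,S2,S3,S5,S8,S9} splits into {S0,S2,S8,S9} and {S3,S5}.
Stable partition: {S1,S4,S6,S7} | {S0,S2,S8,S9} | {S3,S5} — 3 equivalence classes.
S6 and S7 lie in the same block of the stable partition, so they are equivalent — no string distinguishes them.

Yes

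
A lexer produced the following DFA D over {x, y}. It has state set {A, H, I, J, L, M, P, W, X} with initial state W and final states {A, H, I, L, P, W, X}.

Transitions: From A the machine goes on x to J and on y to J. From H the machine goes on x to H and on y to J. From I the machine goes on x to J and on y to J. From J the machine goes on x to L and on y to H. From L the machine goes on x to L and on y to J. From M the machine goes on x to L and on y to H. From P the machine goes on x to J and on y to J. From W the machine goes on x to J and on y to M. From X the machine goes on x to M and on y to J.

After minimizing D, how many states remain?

States {A,I,P,X} cannot be reached from the start state, so discard them.
Start with accepting vs non-accepting: {H,L,W} | {J,M}.
On input x, block {H,L,W} splits into {H,L} and {W}.
No further refinement is possible. Final partition (3 blocks): {H,L} | {J,M} | {W}.

3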